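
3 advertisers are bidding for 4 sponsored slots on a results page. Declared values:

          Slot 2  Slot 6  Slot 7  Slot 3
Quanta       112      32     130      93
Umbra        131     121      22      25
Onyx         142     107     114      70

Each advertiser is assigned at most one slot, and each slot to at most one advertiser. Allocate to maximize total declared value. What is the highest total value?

This is the linear assignment problem.
Optimal: Quanta→Slot 7 ($130), Umbra→Slot 6 ($121), Onyx→Slot 2 ($142) — total 130+121+142 = $393.
Next-best assignment: Quanta→Slot 7, Umbra→Slot 2, Onyx→Slot 6 = $368.
Swapping Onyx↔Umbra (Onyx→Slot 6 $107, Umbra→Slot 2 $131) loses 25.

Maximum total: $393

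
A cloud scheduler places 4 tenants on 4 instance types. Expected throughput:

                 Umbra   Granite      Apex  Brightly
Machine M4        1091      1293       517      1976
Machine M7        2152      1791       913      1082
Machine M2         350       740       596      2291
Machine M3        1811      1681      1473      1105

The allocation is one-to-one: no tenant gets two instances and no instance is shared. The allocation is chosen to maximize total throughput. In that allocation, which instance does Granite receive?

Granite receives Machine M4.

Optimal: Umbra→Machine M7 (2152 ops/s), Granite→Machine M4 (1293 ops/s), Apex→Machine M3 (1473 ops/s), Brightly→Machine M2 (2291 ops/s) — total 2152+1293+1473+2291 = 7209 ops/s.
Column-greedy (each instance in turn goes to its best remaining tenant) gives 6341 ops/s, worse by 868.
Next-best assignment: Umbra→Machine M4, Granite→Machine M7, Apex→Machine M3, Brightly→Machine M2 = 6646 ops/s.
Granite's own top instance is Machine M7 (1791 ops/s), but forcing Granite→Machine M7 and reassigning the rest optimally gives only 6646 ops/s — worse by 563.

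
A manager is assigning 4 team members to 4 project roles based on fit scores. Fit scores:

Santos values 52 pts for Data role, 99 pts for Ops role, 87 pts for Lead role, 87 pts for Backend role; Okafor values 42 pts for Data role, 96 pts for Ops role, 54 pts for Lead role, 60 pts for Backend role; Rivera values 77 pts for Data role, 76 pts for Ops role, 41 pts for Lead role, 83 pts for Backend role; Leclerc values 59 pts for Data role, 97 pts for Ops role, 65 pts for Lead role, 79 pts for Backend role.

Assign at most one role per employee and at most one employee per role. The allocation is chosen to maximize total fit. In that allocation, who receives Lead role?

This is the linear assignment problem.
Optimal: Santos→Lead role (87 pts), Okafor→Ops role (96 pts), Rivera→Data role (77 pts), Leclerc→Backend role (79 pts) — total 87+96+77+79 = 339 pts.
Row-greedy (each employee in turn takes its best remaining role) gives 301 pts, worse by 38.
Next-best assignment: Santos→Lead role, Okafor→Ops role, Rivera→Backend role, Leclerc→Data role = 325 pts.
Santos's own top role is Ops role (99 pts), but forcing Santos→Ops role and reassigning the rest optimally gives only 309 pts — worse by 30.

Santos receives Lead role.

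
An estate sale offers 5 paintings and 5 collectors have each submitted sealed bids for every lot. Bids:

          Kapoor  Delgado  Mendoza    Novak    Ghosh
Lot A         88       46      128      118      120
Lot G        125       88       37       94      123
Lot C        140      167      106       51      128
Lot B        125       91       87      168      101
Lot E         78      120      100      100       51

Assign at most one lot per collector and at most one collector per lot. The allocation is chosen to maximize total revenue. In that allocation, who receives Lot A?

Optimal: Kapoor→Lot G ($125), Delgado→Lot C ($167), Mendoza→Lot E ($100), Novak→Lot B ($168), Ghosh→Lot A ($120) — total 125+167+100+168+120 = $680.
Max-entry greedy (repeatedly take the single best remaining cell) gives $639, worse by 41.
Next-best assignment: Kapoor→Lot C, Delgado→Lot E, Mendoza→Lot A, Novak→Lot B, Ghosh→Lot G = $679.
Ghosh's own top lot is Lot C ($128), but forcing Ghosh→Lot C and reassigning the rest optimally gives only $669 — worse by 11.

Ghosh receives Lot A.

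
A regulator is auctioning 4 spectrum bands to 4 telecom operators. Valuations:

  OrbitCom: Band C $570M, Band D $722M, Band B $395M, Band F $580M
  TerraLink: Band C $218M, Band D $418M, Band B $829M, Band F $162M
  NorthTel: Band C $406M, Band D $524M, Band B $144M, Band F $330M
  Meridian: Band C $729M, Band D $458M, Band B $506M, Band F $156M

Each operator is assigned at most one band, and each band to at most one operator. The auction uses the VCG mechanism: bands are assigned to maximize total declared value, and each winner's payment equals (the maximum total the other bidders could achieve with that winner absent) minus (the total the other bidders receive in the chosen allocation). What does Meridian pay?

Meridian pays $24M.

Efficient allocation: OrbitCom→Band F ($580M), TerraLink→Band B ($829M), NorthTel→Band D ($524M), Meridian→Band C ($729M); total welfare W = $2662M.
Meridian receives Band C at value $729M, so the others get W − 729 = $1933M.
Without Meridian: best allocation of the remaining 3 bidders over all 4 bands is OrbitCom→Band D ($722M), TerraLink→Band B ($829M), NorthTel→Band C ($406M), total $1957M.
VCG payment = (others' best without Meridian) − (others' welfare with Meridian) = 1957 − 1933 = $24M.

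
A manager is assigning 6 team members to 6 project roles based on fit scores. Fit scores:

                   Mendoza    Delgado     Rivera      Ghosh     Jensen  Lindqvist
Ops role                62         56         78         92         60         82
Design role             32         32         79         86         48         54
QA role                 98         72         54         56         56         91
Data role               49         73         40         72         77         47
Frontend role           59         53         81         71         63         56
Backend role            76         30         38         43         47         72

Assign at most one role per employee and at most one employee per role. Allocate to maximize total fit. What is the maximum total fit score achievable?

Treat this as an assignment problem: match each employee to one role.
Optimal: Mendoza→QA role (98 pts), Delgado→Data role (73 pts), Rivera→Design role (79 pts), Ghosh→Ops role (92 pts), Jensen→Frontend role (63 pts), Lindqvist→Backend role (72 pts) — total 98+73+79+92+63+72 = 477 pts.
Next-best assignment: Mendoza→Backend role, Delgado→QA role, Rivera→Frontend role, Ghosh→Design role, Jensen→Data role, Lindqvist→Ops role = 474 pts.
Every other assignment is strictly worse.

Maximum total: 477 pts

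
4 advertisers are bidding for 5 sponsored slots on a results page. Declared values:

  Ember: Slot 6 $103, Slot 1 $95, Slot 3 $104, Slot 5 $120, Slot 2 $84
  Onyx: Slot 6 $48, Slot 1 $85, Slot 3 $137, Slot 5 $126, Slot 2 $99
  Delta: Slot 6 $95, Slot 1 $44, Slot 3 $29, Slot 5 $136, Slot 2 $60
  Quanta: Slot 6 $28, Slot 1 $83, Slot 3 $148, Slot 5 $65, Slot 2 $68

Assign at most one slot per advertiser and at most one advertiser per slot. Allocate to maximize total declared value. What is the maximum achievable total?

Treat this as an assignment problem: match each advertiser to one slot.
Optimal: Ember→Slot 6 ($103), Onyx→Slot 2 ($99), Delta→Slot 5 ($136), Quanta→Slot 3 ($148) — total 103+99+136+148 = $486.
Row-greedy (each advertiser in turn takes its best remaining slot) gives $435, worse by 51.
Next-best assignment: Ember→Slot 1, Onyx→Slot 2, Delta→Slot 5, Quanta→Slot 3 = $478.
Checked against all permutations: $486 is optimal.

Max total: $486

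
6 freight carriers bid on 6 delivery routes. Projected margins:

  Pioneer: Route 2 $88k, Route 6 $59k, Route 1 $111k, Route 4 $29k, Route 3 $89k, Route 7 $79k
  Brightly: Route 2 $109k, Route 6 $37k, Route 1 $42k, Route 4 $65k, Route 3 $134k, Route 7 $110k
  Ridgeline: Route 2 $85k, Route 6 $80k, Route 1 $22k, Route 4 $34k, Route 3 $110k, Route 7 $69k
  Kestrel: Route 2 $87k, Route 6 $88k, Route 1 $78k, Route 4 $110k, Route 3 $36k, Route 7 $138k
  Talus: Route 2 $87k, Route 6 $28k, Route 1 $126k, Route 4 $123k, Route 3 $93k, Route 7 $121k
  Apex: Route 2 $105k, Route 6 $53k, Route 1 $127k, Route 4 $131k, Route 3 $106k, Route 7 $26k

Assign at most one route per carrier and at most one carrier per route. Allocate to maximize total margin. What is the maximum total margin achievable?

Maximum total: $697k

Optimal: Pioneer→Route 2 ($88k), Brightly→Route 3 ($134k), Ridgeline→Route 6 ($80k), Kestrel→Route 7 ($138k), Talus→Route 1 ($126k), Apex→Route 4 ($131k) — total 88+134+80+138+126+131 = $697k.
Column-greedy (each route in turn goes to its best remaining carrier) gives $636k, worse by 61.
Next-best assignment: Pioneer→Route 1, Brightly→Route 3, Ridgeline→Route 6, Kestrel→Route 7, Talus→Route 4, Apex→Route 2 = $691k.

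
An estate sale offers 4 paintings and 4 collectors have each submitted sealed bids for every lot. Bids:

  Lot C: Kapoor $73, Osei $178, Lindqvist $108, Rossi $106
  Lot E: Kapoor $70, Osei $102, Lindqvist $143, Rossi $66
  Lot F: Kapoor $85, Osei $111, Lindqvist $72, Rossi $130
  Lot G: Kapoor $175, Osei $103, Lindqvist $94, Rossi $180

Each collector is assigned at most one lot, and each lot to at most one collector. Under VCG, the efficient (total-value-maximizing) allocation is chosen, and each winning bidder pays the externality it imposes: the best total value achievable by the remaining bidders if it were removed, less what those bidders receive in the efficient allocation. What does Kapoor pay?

Efficient allocation: Kapoor→Lot G ($175), Osei→Lot C ($178), Lindqvist→Lot E ($143), Rossi→Lot F ($130); total welfare W = $626.
Kapoor receives Lot G at value $175, so the others get W − 175 = $451.
Without Kapoor: best allocation of the remaining 3 bidders over all 4 lots is Osei→Lot C ($178), Lindqvist→Lot E ($143), Rossi→Lot G ($180), total $501.
VCG payment = (others' best without Kapoor) − (others' welfare with Kapoor) = 501 − 451 = $50.

Kapoor pays $50.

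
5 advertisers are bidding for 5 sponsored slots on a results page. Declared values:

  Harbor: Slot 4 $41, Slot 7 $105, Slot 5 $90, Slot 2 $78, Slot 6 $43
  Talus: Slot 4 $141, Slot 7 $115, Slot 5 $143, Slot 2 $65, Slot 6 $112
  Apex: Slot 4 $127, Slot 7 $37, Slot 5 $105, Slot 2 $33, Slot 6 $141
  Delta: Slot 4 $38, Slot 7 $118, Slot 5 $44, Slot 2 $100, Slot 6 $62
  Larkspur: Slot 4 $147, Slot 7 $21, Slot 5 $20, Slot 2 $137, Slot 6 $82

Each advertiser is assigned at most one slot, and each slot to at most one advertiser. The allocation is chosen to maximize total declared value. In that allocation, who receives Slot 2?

Delta receives Slot 2.

Optimal: Harbor→Slot 7 ($105), Talus→Slot 5 ($143), Apex→Slot 6 ($141), Delta→Slot 2 ($100), Larkspur→Slot 4 ($147) — total 105+143+141+100+147 = $636.
Column-greedy (each slot in turn goes to its best remaining advertiser) gives $627, worse by 9.
Every other assignment is strictly worse.
Delta's own top slot is Slot 7 ($118), but forcing Delta→Slot 7 and reassigning the rest optimally gives only $627 — worse by 9.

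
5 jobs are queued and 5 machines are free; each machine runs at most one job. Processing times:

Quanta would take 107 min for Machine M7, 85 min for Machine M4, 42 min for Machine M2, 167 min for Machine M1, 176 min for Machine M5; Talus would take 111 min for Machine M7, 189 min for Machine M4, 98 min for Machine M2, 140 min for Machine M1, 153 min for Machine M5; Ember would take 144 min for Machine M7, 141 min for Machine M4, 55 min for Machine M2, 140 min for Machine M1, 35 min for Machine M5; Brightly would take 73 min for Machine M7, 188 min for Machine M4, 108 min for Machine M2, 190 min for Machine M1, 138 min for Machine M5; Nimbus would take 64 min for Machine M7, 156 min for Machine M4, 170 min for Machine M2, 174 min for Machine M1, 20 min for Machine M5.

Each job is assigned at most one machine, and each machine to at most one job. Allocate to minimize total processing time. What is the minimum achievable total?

Optimal: Quanta→Machine M4 (85 min), Talus→Machine M1 (140 min), Ember→Machine M2 (55 min), Brightly→Machine M7 (73 min), Nimbus→Machine M5 (20 min) — total 85+140+55+73+20 = 373 min.
Row-greedy (each job in turn takes its cheapest remaining machine) gives 550 min, worse by 177.
Swapping Quanta↔Brightly (Quanta→Machine M7 107 min, Brightly→Machine M4 188 min) adds 137.
Every other assignment is strictly worse.

Min total: 373 min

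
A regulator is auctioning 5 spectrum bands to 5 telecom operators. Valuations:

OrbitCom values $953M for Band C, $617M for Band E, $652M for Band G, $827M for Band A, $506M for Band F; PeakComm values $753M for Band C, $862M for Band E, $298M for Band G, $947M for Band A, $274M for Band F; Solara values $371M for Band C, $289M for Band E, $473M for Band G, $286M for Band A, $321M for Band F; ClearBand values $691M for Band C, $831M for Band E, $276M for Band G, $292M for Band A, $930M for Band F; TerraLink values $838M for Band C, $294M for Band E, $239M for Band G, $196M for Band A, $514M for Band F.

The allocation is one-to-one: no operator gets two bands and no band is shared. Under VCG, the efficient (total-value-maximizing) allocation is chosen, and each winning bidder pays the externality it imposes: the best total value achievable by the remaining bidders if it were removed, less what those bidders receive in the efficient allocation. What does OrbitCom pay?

Efficient allocation: OrbitCom→Band A ($827M), PeakComm→Band E ($862M), Solara→Band G ($473M), ClearBand→Band F ($930M), TerraLink→Band C ($838M); total welfare W = $3930M.
OrbitCom receives Band A at value $827M, so the others get W − 827 = $3103M.
Without OrbitCom: best allocation of the remaining 4 bidders over all 5 bands is PeakComm→Band A ($947M), Solara→Band G ($473M), ClearBand→Band F ($930M), TerraLink→Band C ($838M), total $3188M.
VCG payment = (others' best without OrbitCom) − (others' welfare with OrbitCom) = 3188 − 3103 = $85M.

OrbitCom pays $85M.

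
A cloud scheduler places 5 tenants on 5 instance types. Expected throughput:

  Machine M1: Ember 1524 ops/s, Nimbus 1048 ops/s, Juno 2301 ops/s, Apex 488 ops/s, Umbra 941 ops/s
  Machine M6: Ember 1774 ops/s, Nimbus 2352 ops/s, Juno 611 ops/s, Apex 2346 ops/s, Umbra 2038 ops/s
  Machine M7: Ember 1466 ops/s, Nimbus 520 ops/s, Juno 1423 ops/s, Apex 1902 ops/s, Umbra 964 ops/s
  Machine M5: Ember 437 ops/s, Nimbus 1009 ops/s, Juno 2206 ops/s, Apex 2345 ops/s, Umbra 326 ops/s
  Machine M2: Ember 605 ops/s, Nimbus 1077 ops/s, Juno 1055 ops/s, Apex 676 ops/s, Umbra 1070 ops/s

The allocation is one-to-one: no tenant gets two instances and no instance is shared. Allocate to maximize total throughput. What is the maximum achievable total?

Optimal: Ember→Machine M7 (1466 ops/s), Nimbus→Machine M6 (2352 ops/s), Juno→Machine M1 (2301 ops/s), Apex→Machine M5 (2345 ops/s), Umbra→Machine M2 (1070 ops/s) — total 1466+2352+2301+2345+1070 = 9534 ops/s.
Column-greedy (each instance in turn goes to its best remaining tenant) gives 8062 ops/s, worse by 1472.
Next-best assignment: Ember→Machine M7, Nimbus→Machine M2, Juno→Machine M1, Apex→Machine M5, Umbra→Machine M6 = 9227 ops/s.
No other one-to-one assignment exceeds 9534 ops/s.

Maximum total: 9534 ops/s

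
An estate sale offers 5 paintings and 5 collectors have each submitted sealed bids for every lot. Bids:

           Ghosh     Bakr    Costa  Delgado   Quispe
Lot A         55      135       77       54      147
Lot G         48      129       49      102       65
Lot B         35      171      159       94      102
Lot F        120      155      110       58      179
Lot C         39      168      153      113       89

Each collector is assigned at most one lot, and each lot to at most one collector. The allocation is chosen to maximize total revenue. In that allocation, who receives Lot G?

Delgado receives Lot G.

Optimal: Ghosh→Lot F ($120), Bakr→Lot C ($168), Costa→Lot B ($159), Delgado→Lot G ($102), Quispe→Lot A ($147) — total 120+168+159+102+147 = $696.
Column-greedy (each lot in turn goes to its best remaining collector) gives $668, worse by 28.
Next-best assignment: Ghosh→Lot F, Bakr→Lot B, Costa→Lot C, Delgado→Lot G, Quispe→Lot A = $693.
Delgado's own top lot is Lot C ($113), but forcing Delgado→Lot C and reassigning the rest optimally gives only $668 — worse by 28.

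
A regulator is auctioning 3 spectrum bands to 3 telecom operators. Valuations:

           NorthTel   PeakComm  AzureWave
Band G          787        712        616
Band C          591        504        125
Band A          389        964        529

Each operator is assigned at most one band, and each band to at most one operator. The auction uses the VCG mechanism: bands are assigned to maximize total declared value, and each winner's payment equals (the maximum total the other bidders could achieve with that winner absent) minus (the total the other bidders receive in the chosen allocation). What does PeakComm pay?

Efficient allocation: NorthTel→Band C ($591M), PeakComm→Band A ($964M), AzureWave→Band G ($616M); total welfare W = $2171M.
PeakComm receives Band A at value $964M, so the others get W − 964 = $1207M.
Without PeakComm: best allocation of the remaining 2 bidders over all 3 bands is NorthTel→Band G ($787M), AzureWave→Band A ($529M), total $1316M.
VCG payment = (others' best without PeakComm) − (others' welfare with PeakComm) = 1316 − 1207 = $109M.

PeakComm pays $109M.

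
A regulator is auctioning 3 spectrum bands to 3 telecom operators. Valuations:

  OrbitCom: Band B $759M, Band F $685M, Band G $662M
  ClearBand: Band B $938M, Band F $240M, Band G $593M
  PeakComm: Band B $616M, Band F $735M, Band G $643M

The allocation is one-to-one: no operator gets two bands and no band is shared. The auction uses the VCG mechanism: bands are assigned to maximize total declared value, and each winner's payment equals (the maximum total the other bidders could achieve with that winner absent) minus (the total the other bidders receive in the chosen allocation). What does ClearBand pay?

Efficient allocation: OrbitCom→Band G ($662M), ClearBand→Band B ($938M), PeakComm→Band F ($735M); total welfare W = $2335M.
ClearBand receives Band B at value $938M, so the others get W − 938 = $1397M.
Without ClearBand: best allocation of the remaining 2 bidders over all 3 bands is OrbitCom→Band B ($759M), PeakComm→Band F ($735M), total $1494M.
VCG payment = (others' best without ClearBand) − (others' welfare with ClearBand) = 1494 − 1397 = $97M.

ClearBand pays $97M.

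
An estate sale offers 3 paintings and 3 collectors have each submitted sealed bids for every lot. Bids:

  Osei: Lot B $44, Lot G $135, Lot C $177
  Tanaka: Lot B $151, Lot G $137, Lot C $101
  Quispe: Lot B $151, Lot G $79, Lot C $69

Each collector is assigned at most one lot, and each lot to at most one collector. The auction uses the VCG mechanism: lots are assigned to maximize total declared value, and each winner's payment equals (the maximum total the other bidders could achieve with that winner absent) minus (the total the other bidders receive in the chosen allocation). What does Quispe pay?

Efficient allocation: Osei→Lot C ($177), Tanaka→Lot G ($137), Quispe→Lot B ($151); total welfare W = $465.
Quispe receives Lot B at value $151, so the others get W − 151 = $314.
Without Quispe: best allocation of the remaining 2 bidders over all 3 lots is Osei→Lot C ($177), Tanaka→Lot B ($151), total $328.
VCG payment = (others' best without Quispe) − (others' welfare with Quispe) = 328 − 314 = $14.

Quispe pays $14.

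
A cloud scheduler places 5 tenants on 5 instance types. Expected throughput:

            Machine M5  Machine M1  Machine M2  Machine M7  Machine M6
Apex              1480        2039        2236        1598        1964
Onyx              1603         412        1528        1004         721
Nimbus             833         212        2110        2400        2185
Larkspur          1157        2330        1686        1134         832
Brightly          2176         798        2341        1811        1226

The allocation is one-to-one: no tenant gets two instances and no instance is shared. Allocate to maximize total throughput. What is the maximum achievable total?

Maximum total: 10638 ops/s

Optimal: Apex→Machine M6 (1964 ops/s), Onyx→Machine M5 (1603 ops/s), Nimbus→Machine M7 (2400 ops/s), Larkspur→Machine M1 (2330 ops/s), Brightly→Machine M2 (2341 ops/s) — total 1964+1603+2400+2330+2341 = 10638 ops/s.
Row-greedy (each tenant in turn takes its best remaining instance) gives 9795 ops/s, worse by 843.
Next-best assignment: Apex→Machine M6, Onyx→Machine M2, Nimbus→Machine M7, Larkspur→Machine M1, Brightly→Machine M5 = 10398 ops/s.
Checked against all permutations: 10638 ops/s is optimal.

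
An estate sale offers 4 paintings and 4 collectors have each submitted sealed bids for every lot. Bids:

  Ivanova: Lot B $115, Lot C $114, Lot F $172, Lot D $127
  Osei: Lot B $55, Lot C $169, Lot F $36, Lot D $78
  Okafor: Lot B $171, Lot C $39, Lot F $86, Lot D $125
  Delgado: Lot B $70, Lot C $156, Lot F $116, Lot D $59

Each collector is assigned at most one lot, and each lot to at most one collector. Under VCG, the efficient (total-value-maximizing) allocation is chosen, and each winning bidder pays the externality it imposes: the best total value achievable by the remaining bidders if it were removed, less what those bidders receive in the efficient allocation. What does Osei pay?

Osei pays $85.

Efficient allocation: Ivanova→Lot D ($127), Osei→Lot C ($169), Okafor→Lot B ($171), Delgado→Lot F ($116); total welfare W = $583.
Osei receives Lot C at value $169, so the others get W − 169 = $414.
Without Osei: best allocation of the remaining 3 bidders over all 4 lots is Ivanova→Lot F ($172), Okafor→Lot B ($171), Delgado→Lot C ($156), total $499.
VCG payment = (others' best without Osei) − (others' welfare with Osei) = 499 − 414 = $85.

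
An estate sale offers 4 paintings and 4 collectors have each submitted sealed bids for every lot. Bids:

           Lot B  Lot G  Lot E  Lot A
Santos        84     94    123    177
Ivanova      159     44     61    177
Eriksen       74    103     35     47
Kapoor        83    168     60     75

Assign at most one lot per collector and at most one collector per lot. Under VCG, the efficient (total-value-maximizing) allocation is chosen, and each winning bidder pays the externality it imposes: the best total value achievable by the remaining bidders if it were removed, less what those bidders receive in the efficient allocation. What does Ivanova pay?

Efficient allocation: Santos→Lot E ($123), Ivanova→Lot A ($177), Eriksen→Lot B ($74), Kapoor→Lot G ($168); total welfare W = $542.
Ivanova receives Lot A at value $177, so the others get W − 177 = $365.
Without Ivanova: best allocation of the remaining 3 bidders over all 4 lots is Santos→Lot A ($177), Eriksen→Lot B ($74), Kapoor→Lot G ($168), total $419.
VCG payment = (others' best without Ivanova) − (others' welfare with Ivanova) = 419 − 365 = $54.

Ivanova pays $54.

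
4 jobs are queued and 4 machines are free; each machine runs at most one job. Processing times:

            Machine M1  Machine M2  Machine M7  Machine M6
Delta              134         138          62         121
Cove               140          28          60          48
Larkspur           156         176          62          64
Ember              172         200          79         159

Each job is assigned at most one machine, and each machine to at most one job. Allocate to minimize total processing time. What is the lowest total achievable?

Optimal: Delta→Machine M1 (134 min), Cove→Machine M2 (28 min), Larkspur→Machine M6 (64 min), Ember→Machine M7 (79 min) — total 134+28+64+79 = 305 min.
Row-greedy (each job in turn takes its cheapest remaining machine) gives 326 min, worse by 21.
Swapping Ember↔Larkspur (Ember→Machine M6 159 min, Larkspur→Machine M7 62 min) adds 78.
No other one-to-one assignment undercuts 305 min.

Minimum total: 305 min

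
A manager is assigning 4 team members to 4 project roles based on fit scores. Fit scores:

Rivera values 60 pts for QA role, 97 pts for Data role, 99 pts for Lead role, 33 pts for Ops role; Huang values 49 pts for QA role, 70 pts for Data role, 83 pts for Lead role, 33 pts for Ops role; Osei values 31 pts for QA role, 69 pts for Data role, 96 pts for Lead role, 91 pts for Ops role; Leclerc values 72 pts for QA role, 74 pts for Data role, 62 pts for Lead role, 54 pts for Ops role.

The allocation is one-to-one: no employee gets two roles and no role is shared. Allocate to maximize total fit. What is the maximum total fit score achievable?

Optimal: Rivera→Data role (97 pts), Huang→Lead role (83 pts), Osei→Ops role (91 pts), Leclerc→QA role (72 pts) — total 97+83+91+72 = 343 pts.
Row-greedy (each employee in turn takes its best remaining role) gives 332 pts, worse by 11.
Next-best assignment: Rivera→Lead role, Huang→Data role, Osei→Ops role, Leclerc→QA role = 332 pts.

Max total: 343 pts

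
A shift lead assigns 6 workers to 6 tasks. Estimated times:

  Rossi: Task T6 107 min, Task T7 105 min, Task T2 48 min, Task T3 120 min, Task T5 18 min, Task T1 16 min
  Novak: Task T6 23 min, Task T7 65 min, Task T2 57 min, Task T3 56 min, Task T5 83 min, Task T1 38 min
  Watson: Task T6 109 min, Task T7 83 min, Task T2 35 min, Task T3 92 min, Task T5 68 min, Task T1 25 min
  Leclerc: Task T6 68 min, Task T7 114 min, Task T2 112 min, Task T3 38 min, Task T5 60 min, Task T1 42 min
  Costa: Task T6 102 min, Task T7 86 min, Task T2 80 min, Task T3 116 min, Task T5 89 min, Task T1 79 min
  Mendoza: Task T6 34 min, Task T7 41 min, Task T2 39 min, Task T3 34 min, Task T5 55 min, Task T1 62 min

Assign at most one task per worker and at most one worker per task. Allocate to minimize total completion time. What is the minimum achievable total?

Optimal: Rossi→Task T5 (18 min), Novak→Task T6 (23 min), Watson→Task T1 (25 min), Leclerc→Task T3 (38 min), Costa→Task T2 (80 min), Mendoza→Task T7 (41 min) — total 18+23+25+38+80+41 = 225 min.
Column-greedy (each task in turn goes to its cheapest remaining worker) gives 234 min, worse by 9.
Next-best assignment: Rossi→Task T5, Novak→Task T6, Watson→Task T1, Leclerc→Task T3, Costa→Task T7, Mendoza→Task T2 = 229 min.

Minimum total: 225 min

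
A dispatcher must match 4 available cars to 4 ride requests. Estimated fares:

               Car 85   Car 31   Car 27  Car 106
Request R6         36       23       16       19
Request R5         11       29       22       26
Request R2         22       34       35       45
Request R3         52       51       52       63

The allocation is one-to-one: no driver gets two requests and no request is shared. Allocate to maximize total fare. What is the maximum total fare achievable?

Maximum total: $163

Optimal: Car 85→Request R6 ($36), Car 31→Request R5 ($29), Car 27→Request R2 ($35), Car 106→Request R3 ($63) — total 36+29+35+63 = $163.
Column-greedy (each request in turn goes to its best remaining driver) gives $162, worse by 1.
Swapping Car 31↔Car 85 (Car 31→Request R6 $23, Car 85→Request R5 $11) loses 31.
Every other assignment is strictly worse.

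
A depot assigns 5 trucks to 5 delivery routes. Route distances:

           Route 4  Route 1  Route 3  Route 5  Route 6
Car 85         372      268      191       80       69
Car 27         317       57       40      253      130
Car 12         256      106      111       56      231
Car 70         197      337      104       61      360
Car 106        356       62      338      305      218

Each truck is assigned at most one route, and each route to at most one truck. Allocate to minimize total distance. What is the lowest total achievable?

Min total: 424 km

Optimal: Car 85→Route 6 (69 km), Car 27→Route 3 (40 km), Car 12→Route 5 (56 km), Car 70→Route 4 (197 km), Car 106→Route 1 (62 km) — total 69+40+56+197+62 = 424 km.
Column-greedy (each route in turn goes to its cheapest remaining truck) gives 663 km, worse by 239.
Next-best assignment: Car 85→Route 6, Car 27→Route 3, Car 12→Route 4, Car 70→Route 5, Car 106→Route 1 = 488 km.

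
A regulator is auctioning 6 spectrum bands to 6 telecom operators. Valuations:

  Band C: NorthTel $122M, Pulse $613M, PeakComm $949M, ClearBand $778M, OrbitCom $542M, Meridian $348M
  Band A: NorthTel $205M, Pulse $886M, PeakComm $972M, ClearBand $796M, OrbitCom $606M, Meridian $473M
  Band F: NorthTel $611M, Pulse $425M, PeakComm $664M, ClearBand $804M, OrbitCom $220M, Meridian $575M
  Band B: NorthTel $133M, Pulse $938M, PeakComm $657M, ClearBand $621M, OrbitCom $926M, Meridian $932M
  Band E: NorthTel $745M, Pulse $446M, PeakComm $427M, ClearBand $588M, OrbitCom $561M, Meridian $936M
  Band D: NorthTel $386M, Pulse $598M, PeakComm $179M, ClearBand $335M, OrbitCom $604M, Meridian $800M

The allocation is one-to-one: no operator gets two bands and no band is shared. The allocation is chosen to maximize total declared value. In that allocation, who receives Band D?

Meridian receives Band D.

Optimal: NorthTel→Band E ($745M), Pulse→Band A ($886M), PeakComm→Band C ($949M), ClearBand→Band F ($804M), OrbitCom→Band B ($926M), Meridian→Band D ($800M) — total 745+886+949+804+926+800 = $5110M.
Max-entry greedy (repeatedly take the single best remaining cell) gives $4376M, worse by 734.
Swapping PeakComm↔Pulse (PeakComm→Band A $972M, Pulse→Band C $613M) loses 250.
Meridian's own top band is Band E ($936M), but forcing Meridian→Band E and reassigning the rest optimally gives only $4887M — worse by 223.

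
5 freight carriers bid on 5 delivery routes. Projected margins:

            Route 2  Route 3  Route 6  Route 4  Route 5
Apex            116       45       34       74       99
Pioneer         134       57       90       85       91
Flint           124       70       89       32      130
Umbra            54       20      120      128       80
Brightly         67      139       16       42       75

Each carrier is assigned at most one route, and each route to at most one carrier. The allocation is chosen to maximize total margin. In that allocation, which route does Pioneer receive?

Pioneer receives Route 6.

Treat this as an assignment problem: match each carrier to one route.
Optimal: Apex→Route 2 ($116k), Pioneer→Route 6 ($90k), Flint→Route 5 ($130k), Umbra→Route 4 ($128k), Brightly→Route 3 ($139k) — total 116+90+130+128+139 = $603k.
Row-greedy (each carrier in turn takes its best remaining route) gives $563k, worse by 40.
Next-best assignment: Apex→Route 4, Pioneer→Route 2, Flint→Route 5, Umbra→Route 6, Brightly→Route 3 = $597k.
Swapping Umbra↔Flint (Umbra→Route 5 $80k, Flint→Route 4 $32k) loses 146.
Pioneer's own top route is Route 2 ($134k), but forcing Pioneer→Route 2 and reassigning the rest optimally gives only $597k — worse by 6.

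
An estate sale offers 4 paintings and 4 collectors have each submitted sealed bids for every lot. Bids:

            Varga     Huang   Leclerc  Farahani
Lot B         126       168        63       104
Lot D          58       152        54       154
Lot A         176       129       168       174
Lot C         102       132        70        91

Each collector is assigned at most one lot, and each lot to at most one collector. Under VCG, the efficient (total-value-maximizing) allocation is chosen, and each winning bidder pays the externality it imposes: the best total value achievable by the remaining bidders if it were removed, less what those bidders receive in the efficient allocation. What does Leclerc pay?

Efficient allocation: Varga→Lot C ($102), Huang→Lot B ($168), Leclerc→Lot A ($168), Farahani→Lot D ($154); total welfare W = $592.
Leclerc receives Lot A at value $168, so the others get W − 168 = $424.
Without Leclerc: best allocation of the remaining 3 bidders over all 4 lots is Varga→Lot A ($176), Huang→Lot B ($168), Farahani→Lot D ($154), total $498.
VCG payment = (others' best without Leclerc) − (others' welfare with Leclerc) = 498 − 424 = $74.

Leclerc pays $74.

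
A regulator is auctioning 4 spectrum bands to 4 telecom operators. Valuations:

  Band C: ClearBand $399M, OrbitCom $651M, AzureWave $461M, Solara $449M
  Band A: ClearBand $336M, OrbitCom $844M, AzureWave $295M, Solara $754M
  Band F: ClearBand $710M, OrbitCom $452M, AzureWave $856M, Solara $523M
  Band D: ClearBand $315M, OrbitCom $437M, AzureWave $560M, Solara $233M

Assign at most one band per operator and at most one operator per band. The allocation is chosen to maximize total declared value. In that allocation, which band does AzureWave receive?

Optimal: ClearBand→Band F ($710M), OrbitCom→Band C ($651M), AzureWave→Band D ($560M), Solara→Band A ($754M) — total 710+651+560+754 = $2675M.
Next-best assignment: ClearBand→Band D, OrbitCom→Band C, AzureWave→Band F, Solara→Band A = $2576M.
AzureWave's own top band is Band F ($856M), but forcing AzureWave→Band F and reassigning the rest optimally gives only $2576M — worse by 99.

AzureWave receives Band D.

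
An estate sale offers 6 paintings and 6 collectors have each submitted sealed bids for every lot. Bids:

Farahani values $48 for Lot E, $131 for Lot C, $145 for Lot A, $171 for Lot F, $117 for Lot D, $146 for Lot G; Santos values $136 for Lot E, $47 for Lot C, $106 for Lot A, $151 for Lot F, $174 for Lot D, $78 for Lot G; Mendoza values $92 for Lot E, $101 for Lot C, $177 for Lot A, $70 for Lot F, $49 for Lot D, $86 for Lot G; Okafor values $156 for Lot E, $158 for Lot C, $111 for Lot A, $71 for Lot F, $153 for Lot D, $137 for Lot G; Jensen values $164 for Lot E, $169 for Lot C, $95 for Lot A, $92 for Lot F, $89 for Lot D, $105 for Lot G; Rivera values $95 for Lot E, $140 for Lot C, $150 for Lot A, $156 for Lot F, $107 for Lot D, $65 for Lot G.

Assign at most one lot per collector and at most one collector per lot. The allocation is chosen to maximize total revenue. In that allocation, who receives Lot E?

Okafor receives Lot E.

This is the linear assignment problem.
Optimal: Farahani→Lot G ($146), Santos→Lot D ($174), Mendoza→Lot A ($177), Okafor→Lot E ($156), Jensen→Lot C ($169), Rivera→Lot F ($156) — total 146+174+177+156+169+156 = $978.
Max-entry greedy (repeatedly take the single best remaining cell) gives $912, worse by 66.
Every other assignment is strictly worse.
Okafor's own top lot is Lot C ($158), but forcing Okafor→Lot C and reassigning the rest optimally gives only $975 — worse by 3.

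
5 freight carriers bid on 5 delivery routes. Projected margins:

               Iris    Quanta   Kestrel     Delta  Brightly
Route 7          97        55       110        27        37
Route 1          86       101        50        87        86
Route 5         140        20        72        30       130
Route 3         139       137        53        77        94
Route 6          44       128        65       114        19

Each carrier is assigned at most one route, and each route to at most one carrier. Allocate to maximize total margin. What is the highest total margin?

Maximum total: $594k

Optimal: Iris→Route 3 ($139k), Quanta→Route 1 ($101k), Kestrel→Route 7 ($110k), Delta→Route 6 ($114k), Brightly→Route 5 ($130k) — total 139+101+110+114+130 = $594k.
Max-entry greedy (repeatedly take the single best remaining cell) gives $587k, worse by 7.
Checked against all permutations: $594k is optimal.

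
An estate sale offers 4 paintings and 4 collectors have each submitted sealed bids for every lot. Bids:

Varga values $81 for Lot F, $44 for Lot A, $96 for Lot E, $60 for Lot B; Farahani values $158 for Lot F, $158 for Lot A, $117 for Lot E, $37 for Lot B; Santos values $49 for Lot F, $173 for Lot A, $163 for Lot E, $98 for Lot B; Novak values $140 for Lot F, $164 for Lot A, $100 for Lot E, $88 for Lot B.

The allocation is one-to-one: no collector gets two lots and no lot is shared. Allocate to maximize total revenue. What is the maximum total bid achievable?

Maximum total: $545

This is a one-to-one assignment (maximum-weight bipartite matching).
Optimal: Varga→Lot B ($60), Farahani→Lot F ($158), Santos→Lot E ($163), Novak→Lot A ($164) — total 60+158+163+164 = $545.
Column-greedy (each lot in turn goes to its best remaining collector) gives $491, worse by 54.
Next-best assignment: Varga→Lot B, Farahani→Lot A, Santos→Lot E, Novak→Lot F = $521.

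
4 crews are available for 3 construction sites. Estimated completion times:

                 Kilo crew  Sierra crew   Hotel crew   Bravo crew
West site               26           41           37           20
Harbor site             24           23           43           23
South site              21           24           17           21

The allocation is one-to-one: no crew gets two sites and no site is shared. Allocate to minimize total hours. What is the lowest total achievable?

Optimal: Bravo crew→West site (20 hours), Sierra crew→Harbor site (23 hours), Hotel crew→South site (17 hours) — total 20+23+17 = 60 hours.
Row-greedy (each crew in turn takes its cheapest remaining site) gives 81 hours, worse by 21.
Next-best assignment: Bravo crew→West site, Kilo crew→Harbor site, Hotel crew→South site = 61 hours.
Every other assignment is strictly worse.

Minimum total: 60 hours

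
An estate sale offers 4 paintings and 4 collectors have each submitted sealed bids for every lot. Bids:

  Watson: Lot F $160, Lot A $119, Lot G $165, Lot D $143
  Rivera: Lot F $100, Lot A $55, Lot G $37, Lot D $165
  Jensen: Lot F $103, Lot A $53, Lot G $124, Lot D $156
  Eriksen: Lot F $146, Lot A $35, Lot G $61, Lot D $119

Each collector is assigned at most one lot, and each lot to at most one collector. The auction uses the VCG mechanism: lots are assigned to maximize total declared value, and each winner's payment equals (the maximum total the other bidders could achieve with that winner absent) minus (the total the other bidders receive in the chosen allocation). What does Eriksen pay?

Efficient allocation: Watson→Lot A ($119), Rivera→Lot D ($165), Jensen→Lot G ($124), Eriksen→Lot F ($146); total welfare W = $554.
Eriksen receives Lot F at value $146, so the others get W − 146 = $408.
Without Eriksen: best allocation of the remaining 3 bidders over all 4 lots is Watson→Lot F ($160), Rivera→Lot D ($165), Jensen→Lot G ($124), total $449.
VCG payment = (others' best without Eriksen) − (others' welfare with Eriksen) = 449 − 408 = $41.

Eriksen pays $41.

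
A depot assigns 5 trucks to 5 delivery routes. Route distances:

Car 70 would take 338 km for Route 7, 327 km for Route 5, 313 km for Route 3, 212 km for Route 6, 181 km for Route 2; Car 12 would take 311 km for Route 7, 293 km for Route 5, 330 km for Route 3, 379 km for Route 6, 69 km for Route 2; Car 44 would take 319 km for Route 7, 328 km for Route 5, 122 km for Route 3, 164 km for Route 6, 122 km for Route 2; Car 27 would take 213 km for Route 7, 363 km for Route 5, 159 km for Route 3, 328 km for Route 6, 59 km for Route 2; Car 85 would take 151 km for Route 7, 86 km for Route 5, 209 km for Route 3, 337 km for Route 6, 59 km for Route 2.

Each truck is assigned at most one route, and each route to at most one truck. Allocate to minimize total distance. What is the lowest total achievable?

Minimum total: 702 km

Optimal: Car 70→Route 6 (212 km), Car 12→Route 2 (69 km), Car 44→Route 3 (122 km), Car 27→Route 7 (213 km), Car 85→Route 5 (86 km) — total 212+69+122+213+86 = 702 km.
Row-greedy (each truck in turn takes its cheapest remaining route) gives 1146 km, worse by 444.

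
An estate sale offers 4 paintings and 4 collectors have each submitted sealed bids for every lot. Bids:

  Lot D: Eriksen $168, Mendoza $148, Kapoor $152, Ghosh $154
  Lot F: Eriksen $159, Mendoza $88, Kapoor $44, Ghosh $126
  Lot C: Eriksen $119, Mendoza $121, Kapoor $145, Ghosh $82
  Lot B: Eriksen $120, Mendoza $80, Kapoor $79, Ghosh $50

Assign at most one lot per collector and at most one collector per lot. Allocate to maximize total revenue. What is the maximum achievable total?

Optimal: Eriksen→Lot B ($120), Mendoza→Lot D ($148), Kapoor→Lot C ($145), Ghosh→Lot F ($126) — total 120+148+145+126 = $539.
Max-entry greedy (repeatedly take the single best remaining cell) gives $519, worse by 20.
Swapping Mendoza↔Eriksen (Mendoza→Lot B $80, Eriksen→Lot D $168) loses 20.
Checked against all permutations: $539 is optimal.

Max total: $539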